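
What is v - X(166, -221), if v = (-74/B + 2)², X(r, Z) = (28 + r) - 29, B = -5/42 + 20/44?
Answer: 1143754759/24025 ≈ 47607.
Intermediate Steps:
B = 155/462 (B = -5*1/42 + 20*(1/44) = -5/42 + 5/11 = 155/462 ≈ 0.33550)
X(r, Z) = -1 + r
v = 1147718884/24025 (v = (-74/155/462 + 2)² = (-74*462/155 + 2)² = (-34188/155 + 2)² = (-33878/155)² = 1147718884/24025 ≈ 47772.)
v - X(166, -221) = 1147718884/24025 - (-1 + 166) = 1147718884/24025 - 1*165 = 1147718884/24025 - 165 = 1143754759/24025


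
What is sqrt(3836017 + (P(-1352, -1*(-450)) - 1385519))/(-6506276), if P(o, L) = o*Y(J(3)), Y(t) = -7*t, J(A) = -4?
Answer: -sqrt(2412642)/6506276 ≈ -0.00023873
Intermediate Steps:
P(o, L) = 28*o (P(o, L) = o*(-7*(-4)) = o*28 = 28*o)
sqrt(3836017 + (P(-1352, -1*(-450)) - 1385519))/(-6506276) = sqrt(3836017 + (28*(-1352) - 1385519))/(-6506276) = sqrt(3836017 + (-37856 - 1385519))*(-1/6506276) = sqrt(3836017 - 1423375)*(-1/6506276) = sqrt(2412642)*(-1/6506276) = -sqrt(2412642)/6506276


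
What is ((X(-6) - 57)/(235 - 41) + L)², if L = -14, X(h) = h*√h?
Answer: 7689313/37636 + 8319*I*√6/9409 ≈ 204.31 + 2.1657*I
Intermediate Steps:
X(h) = h^(3/2)
((X(-6) - 57)/(235 - 41) + L)² = (((-6)^(3/2) - 57)/(235 - 41) - 14)² = ((-6*I*√6 - 57)/194 - 14)² = ((-57 - 6*I*√6)*(1/194) - 14)² = ((-57/194 - 3*I*√6/97) - 14)² = (-2773/194 - 3*I*√6/97)²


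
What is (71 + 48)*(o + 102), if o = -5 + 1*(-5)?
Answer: 10948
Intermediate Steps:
o = -10 (o = -5 - 5 = -10)
(71 + 48)*(o + 102) = (71 + 48)*(-10 + 102) = 119*92 = 10948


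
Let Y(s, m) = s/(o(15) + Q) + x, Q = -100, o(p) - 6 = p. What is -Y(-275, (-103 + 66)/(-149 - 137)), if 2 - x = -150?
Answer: -12283/79 ≈ -155.48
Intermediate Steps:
x = 152 (x = 2 - 1*(-150) = 2 + 150 = 152)
o(p) = 6 + p
Y(s, m) = 152 - s/79 (Y(s, m) = s/((6 + 15) - 100) + 152 = s/(21 - 100) + 152 = s/(-79) + 152 = -s/79 + 152 = 152 - s/79)
-Y(-275, (-103 + 66)/(-149 - 137)) = -(152 - 1/79*(-275)) = -(152 + 275/79) = -1*12283/79 = -12283/79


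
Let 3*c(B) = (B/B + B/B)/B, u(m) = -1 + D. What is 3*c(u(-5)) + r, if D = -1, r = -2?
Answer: -3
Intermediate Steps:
u(m) = -2 (u(m) = -1 - 1 = -2)
c(B) = 2/(3*B) (c(B) = ((B/B + B/B)/B)/3 = ((1 + 1)/B)/3 = (2/B)/3 = 2/(3*B))
3*c(u(-5)) + r = 3*((⅔)/(-2)) - 2 = 3*((⅔)*(-½)) - 2 = 3*(-⅓) - 2 = -1 - 2 = -3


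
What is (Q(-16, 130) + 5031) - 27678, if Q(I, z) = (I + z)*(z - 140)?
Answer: -23787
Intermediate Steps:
Q(I, z) = (-140 + z)*(I + z) (Q(I, z) = (I + z)*(-140 + z) = (-140 + z)*(I + z))
(Q(-16, 130) + 5031) - 27678 = ((130² - 140*(-16) - 140*130 - 16*130) + 5031) - 27678 = ((16900 + 2240 - 18200 - 2080) + 5031) - 27678 = (-1140 + 5031) - 27678 = 3891 - 27678 = -23787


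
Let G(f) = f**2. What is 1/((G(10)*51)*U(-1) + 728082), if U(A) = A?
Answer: 1/722982 ≈ 1.3832e-6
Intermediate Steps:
1/((G(10)*51)*U(-1) + 728082) = 1/((10**2*51)*(-1) + 728082) = 1/((100*51)*(-1) + 728082) = 1/(5100*(-1) + 728082) = 1/(-5100 + 728082) = 1/722982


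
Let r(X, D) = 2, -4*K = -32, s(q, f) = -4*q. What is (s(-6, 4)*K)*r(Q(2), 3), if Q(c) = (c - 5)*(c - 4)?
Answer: 384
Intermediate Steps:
Q(c) = (-5 + c)*(-4 + c)
K = 8 (K = -1/4*(-32) = 8)
(s(-6, 4)*K)*r(Q(2), 3) = (-4*(-6)*8)*2 = (24*8)*2 = 192*2 = 384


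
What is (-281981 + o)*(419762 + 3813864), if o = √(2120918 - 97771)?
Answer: -1193802093106 + 4233626*√2023147 ≈ -1.1878e+12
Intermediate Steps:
o = √2023147 ≈ 1422.4
(-281981 + o)*(419762 + 3813864) = (-281981 + √2023147)*(419762 + 3813864) = (-281981 + √2023147)*4233626 = -1193802093106 + 4233626*√2023147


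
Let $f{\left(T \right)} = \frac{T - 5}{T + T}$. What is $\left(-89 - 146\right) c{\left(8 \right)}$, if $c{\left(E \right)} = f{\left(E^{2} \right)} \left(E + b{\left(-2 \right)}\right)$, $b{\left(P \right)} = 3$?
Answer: $- \frac{152515}{128} \approx -1191.5$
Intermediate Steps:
$f{\left(T \right)} = \frac{-5 + T}{2 T}$
$c{\left(E \right)} = \frac{\left(-5 + E^{2}\right) \left(3 + E\right)}{2 E^{2}}$ ($c{\left(E \right)} = \frac{-5 + E^{2}}{2 E^{2}} \left(E + 3\right) = \frac{-5 + E^{2}}{2 E^{2}} \left(3 + E\right) = \frac{\left(-5 + E^{2}\right) \left(3 + E\right)}{2 E^{2}}$)
$\left(-89 - 146\right) c{\left(8 \right)} = \left(-89 - 146\right) \frac{\left(-5 + 8^{2}\right) \left(3 + 8\right)}{2 \cdot 64} = - 235 \cdot \frac{1}{2} \cdot \frac{1}{64} \left(-5 + 64\right) 11 = - 235 \cdot \frac{1}{2} \cdot \frac{1}{64} \cdot 59 \cdot 11 = \left(-235\right) \frac{649}{128} = - \frac{152515}{128}$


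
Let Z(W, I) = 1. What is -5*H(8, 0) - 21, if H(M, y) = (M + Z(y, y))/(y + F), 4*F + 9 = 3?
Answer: 9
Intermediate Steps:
F = -3/2 (F = -9/4 + (¼)*3 = -9/4 + ¾ = -3/2 ≈ -1.5000)
H(M, y) = (1 + M)/(-3/2 + y) (H(M, y) = (M + 1)/(y - 3/2) = (1 + M)/(-3/2 + y))
-5*H(8, 0) - 21 = -10*(1 + 8)/(-3 + 2*0) - 21 = -10*9/(-3 + 0) - 21 = -10*9/(-3) - 21 = -10*(-1)*9/3 - 21 = -5*(-6) - 21 = 30 - 21 = 9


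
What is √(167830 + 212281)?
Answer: √380111 ≈ 616.53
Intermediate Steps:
√(167830 + 212281) = √380111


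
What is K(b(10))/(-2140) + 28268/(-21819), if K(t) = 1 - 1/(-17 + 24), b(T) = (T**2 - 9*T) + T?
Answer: -30256111/23346330 ≈ -1.2960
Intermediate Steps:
b(T) = T**2 - 8*T
K(t) = 6/7 (K(t) = 1 - 1/7 = 6/7)
K(b(10))/(-2140) + 28268/(-21819) = (6/7)/(-2140) + 28268/(-21819) = (6/7)*(-1/2140) + 28268*(-1/21819) = -3/7490 - 28268/21819 = -30256111/23346330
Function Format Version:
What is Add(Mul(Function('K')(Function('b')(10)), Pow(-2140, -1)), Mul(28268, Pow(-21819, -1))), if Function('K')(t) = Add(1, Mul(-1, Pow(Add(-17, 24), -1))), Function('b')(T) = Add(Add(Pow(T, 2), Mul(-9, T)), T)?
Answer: Rational(-30256111, 23346330) ≈ -1.2960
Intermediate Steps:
Function('b')(T) = Add(Pow(T, 2), Mul(-8, T))
Function('K')(t) = Rational(6, 7) (Function('K')(t) = Add(1, Mul(-1, Pow(7, -1))) = Add(1, Mul(-1, Rational(1, 7))) = Add(1, Rational(-1, 7)) = Rational(6, 7))
Add(Mul(Function('K')(Function('b')(10)), Pow(-2140, -1)), Mul(28268, Pow(-21819, -1))) = Add(Mul(Rational(6, 7), Pow(-2140, -1)), Mul(28268, Pow(-21819, -1))) = Add(Mul(Rational(6, 7), Rational(-1, 2140)), Mul(28268, Rational(-1, 21819))) = Add(Rational(-3, 7490), Rational(-28268, 21819)) = Rational(-30256111, 23346330)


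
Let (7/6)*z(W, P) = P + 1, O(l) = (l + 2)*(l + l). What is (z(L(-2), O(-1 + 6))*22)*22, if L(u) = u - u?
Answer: 206184/7 ≈ 29455.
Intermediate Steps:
O(l) = 2*l*(2 + l) (O(l) = (2 + l)*(2*l) = 2*l*(2 + l))
L(u) = 0
z(W, P) = 6/7 + 6*P/7 (z(W, P) = 6*(P + 1)/7 = 6*(1 + P)/7 = 6/7 + 6*P/7)
(z(L(-2), O(-1 + 6))*22)*22 = ((6/7 + 6*(2*(-1 + 6)*(2 + (-1 + 6)))/7)*22)*22 = ((6/7 + 6*(2*5*(2 + 5))/7)*22)*22 = ((6/7 + 6*(2*5*7)/7)*22)*22 = ((6/7 + (6/7)*70)*22)*22 = ((6/7 + 60)*22)*22 = ((426/7)*22)*22 = (9372/7)*22 = 206184/7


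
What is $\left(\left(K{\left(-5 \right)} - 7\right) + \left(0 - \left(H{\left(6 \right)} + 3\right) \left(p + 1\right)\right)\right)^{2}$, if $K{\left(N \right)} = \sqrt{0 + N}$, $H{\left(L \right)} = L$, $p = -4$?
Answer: $395 + 40 i \sqrt{5} \approx 395.0 + 89.443 i$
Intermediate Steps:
$K{\left(N \right)} = \sqrt{N}$
$\left(\left(K{\left(-5 \right)} - 7\right) + \left(0 - \left(H{\left(6 \right)} + 3\right) \left(p + 1\right)\right)\right)^{2} = \left(\left(\sqrt{-5} - 7\right) + \left(0 - \left(6 + 3\right) \left(-4 + 1\right)\right)\right)^{2} = \left(\left(i \sqrt{5} - 7\right) + \left(0 - 9 \left(-3\right)\right)\right)^{2} = \left(\left(-7 + i \sqrt{5}\right) + \left(0 - -27\right)\right)^{2} = \left(\left(-7 + i \sqrt{5}\right) + \left(0 + 27\right)\right)^{2} = \left(\left(-7 + i \sqrt{5}\right) + 27\right)^{2} = \left(20 + i \sqrt{5}\right)^{2}$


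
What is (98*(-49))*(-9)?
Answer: 43218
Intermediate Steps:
(98*(-49))*(-9) = -4802*(-9) = 43218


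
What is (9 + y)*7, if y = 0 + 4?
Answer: 91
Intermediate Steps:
y = 4
(9 + y)*7 = (9 + 4)*7 = 13*7 = 91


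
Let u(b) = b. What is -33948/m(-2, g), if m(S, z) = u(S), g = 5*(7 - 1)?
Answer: 16974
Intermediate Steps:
g = 30 (g = 5*6 = 30)
m(S, z) = S
-33948/m(-2, g) = -33948/(-2) = -33948*(-1/2) = 16974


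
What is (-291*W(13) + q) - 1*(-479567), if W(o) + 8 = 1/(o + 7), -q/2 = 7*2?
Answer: 9637049/20 ≈ 4.8185e+5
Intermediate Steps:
q = -28 (q = -14*2 = -2*14 = -28)
W(o) = -8 + 1/(7 + o) (W(o) = -8 + 1/(o + 7) = -8 + 1/(7 + o))
(-291*W(13) + q) - 1*(-479567) = (-291*(-55 - 8*13)/(7 + 13) - 28) - 1*(-479567) = (-291*(-55 - 104)/20 - 28) + 479567 = (-291*(-159)/20 - 28) + 479567 = (-291*(-159/20) - 28) + 479567 = (46269/20 - 28) + 479567 = 45709/20 + 479567 = 9637049/20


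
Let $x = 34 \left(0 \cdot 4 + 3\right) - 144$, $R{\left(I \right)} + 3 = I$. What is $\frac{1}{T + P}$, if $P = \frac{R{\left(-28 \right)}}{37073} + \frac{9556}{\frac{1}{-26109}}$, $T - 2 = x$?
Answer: $- \frac{37073}{9249626156043} \approx -4.0081 \cdot 10^{-9}$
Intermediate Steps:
$R{\left(I \right)} = -3 + I$
$x = -42$ ($x = 34 \left(0 + 3\right) - 144 = 34 \cdot 3 - 144 = 102 - 144 = -42$)
$T = -40$ ($T = 2 - 42 = -40$)
$P = - \frac{9249624673123}{37073}$ ($P = \frac{-3 - 28}{37073} + \frac{9556}{\frac{1}{-26109}} = \left(-31\right) \frac{1}{37073} + \frac{9556}{- \frac{1}{26109}} = - \frac{31}{37073} + 9556 \left(-26109\right) = - \frac{31}{37073} - 249497604 = - \frac{9249624673123}{37073} \approx -2.495 \cdot 10^{8}$)
$\frac{1}{T + P} = \frac{1}{-40 - \frac{9249624673123}{37073}} = \frac{1}{- \frac{9249626156043}{37073}} = - \frac{37073}{9249626156043}$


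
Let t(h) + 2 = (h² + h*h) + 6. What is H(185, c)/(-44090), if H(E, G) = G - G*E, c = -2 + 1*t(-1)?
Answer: 368/22045 ≈ 0.016693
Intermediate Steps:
t(h) = 4 + 2*h² (t(h) = -2 + ((h² + h*h) + 6) = -2 + ((h² + h²) + 6) = -2 + (2*h² + 6) = -2 + (6 + 2*h²) = 4 + 2*h²)
c = 4 (c = -2 + 1*(4 + 2*(-1)²) = -2 + 1*(4 + 2*1) = -2 + 1*(4 + 2) = -2 + 1*6 = -2 + 6 = 4)
H(E, G) = G - E*G
H(185, c)/(-44090) = (4*(1 - 1*185))/(-44090) = (4*(1 - 185))*(-1/44090) = (4*(-184))*(-1/44090) = -736*(-1/44090) = 368/22045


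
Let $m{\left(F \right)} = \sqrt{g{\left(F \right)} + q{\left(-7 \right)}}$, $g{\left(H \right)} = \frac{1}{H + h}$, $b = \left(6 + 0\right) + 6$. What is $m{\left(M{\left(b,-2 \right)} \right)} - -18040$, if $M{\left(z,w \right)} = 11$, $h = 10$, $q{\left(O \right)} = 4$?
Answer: $18040 + \frac{\sqrt{1785}}{21} \approx 18042.0$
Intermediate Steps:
$b = 12$ ($b = 6 + 6 = 12$)
$g{\left(H \right)} = \frac{1}{10 + H}$ ($g{\left(H \right)} = \frac{1}{H + 10} = \frac{1}{10 + H}$)
$m{\left(F \right)} = \sqrt{4 + \frac{1}{10 + F}}$ ($m{\left(F \right)} = \sqrt{\frac{1}{10 + F} + 4} = \sqrt{4 + \frac{1}{10 + F}}$)
$m{\left(M{\left(b,-2 \right)} \right)} - -18040 = \sqrt{\frac{41 + 4 \cdot 11}{10 + 11}} - -18040 = \sqrt{\frac{41 + 44}{21}} + 18040 = \sqrt{\frac{1}{21} \cdot 85} + 18040 = \sqrt{\frac{85}{21}} + 18040 = \frac{\sqrt{1785}}{21} + 18040 = 18040 + \frac{\sqrt{1785}}{21}$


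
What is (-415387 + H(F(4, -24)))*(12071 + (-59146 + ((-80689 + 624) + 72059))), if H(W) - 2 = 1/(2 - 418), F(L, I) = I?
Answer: 732154282157/32 ≈ 2.2880e+10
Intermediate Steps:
H(W) = 831/416 (H(W) = 2 + 1/(2 - 418) = 2 + 1/(-416) = 2 - 1/416 = 831/416)
(-415387 + H(F(4, -24)))*(12071 + (-59146 + ((-80689 + 624) + 72059))) = (-415387 + 831/416)*(12071 + (-59146 + ((-80689 + 624) + 72059))) = -172800161*(12071 + (-59146 + (-80065 + 72059)))/416 = -172800161*(12071 + (-59146 - 8006))/416 = -172800161*(12071 - 67152)/416 = -172800161/416*(-55081) = 732154282157/32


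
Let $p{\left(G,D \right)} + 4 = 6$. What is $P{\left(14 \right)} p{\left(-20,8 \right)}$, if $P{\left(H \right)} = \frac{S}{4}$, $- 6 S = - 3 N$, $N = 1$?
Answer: $\frac{1}{4} \approx 0.25$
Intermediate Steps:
$p{\left(G,D \right)} = 2$ ($p{\left(G,D \right)} = -4 + 6 = 2$)
$S = \frac{1}{2}$ ($S = - \frac{\left(-3\right) 1}{6} = \left(- \frac{1}{6}\right) \left(-3\right) = \frac{1}{2} \approx 0.5$)
$P{\left(H \right)} = \frac{1}{8}$ ($P{\left(H \right)} = \frac{1}{2 \cdot 4} = \frac{1}{2} \cdot \frac{1}{4} = \frac{1}{8}$)
$P{\left(14 \right)} p{\left(-20,8 \right)} = \frac{1}{8} \cdot 2 = \frac{1}{4}$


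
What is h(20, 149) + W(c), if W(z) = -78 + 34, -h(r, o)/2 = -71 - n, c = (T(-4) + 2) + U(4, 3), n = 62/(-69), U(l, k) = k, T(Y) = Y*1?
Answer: 6638/69 ≈ 96.203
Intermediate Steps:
T(Y) = Y
n = -62/69 (n = 62*(-1/69) = -62/69 ≈ -0.89855)
c = 1 (c = (-4 + 2) + 3 = -2 + 3 = 1)
h(r, o) = 9674/69 (h(r, o) = -2*(-71 - 1*(-62/69)) = -2*(-71 + 62/69) = -2*(-4837/69) = 9674/69)
W(z) = -44
h(20, 149) + W(c) = 9674/69 - 44 = 6638/69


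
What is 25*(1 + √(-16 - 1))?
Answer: 25 + 25*I*√17 ≈ 25.0 + 103.08*I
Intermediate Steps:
25*(1 + √(-16 - 1)) = 25*(1 + √(-17)) = 25*(1 + I*√17) = 25 + 25*I*√17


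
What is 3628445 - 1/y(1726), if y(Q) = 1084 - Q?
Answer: 2329461691/642 ≈ 3.6284e+6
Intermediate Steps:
3628445 - 1/y(1726) = 3628445 - 1/(1084 - 1*1726) = 3628445 - 1/(1084 - 1726) = 3628445 - 1/(-642) = 3628445 - 1*(-1/642) = 3628445 + 1/642 = 2329461691/642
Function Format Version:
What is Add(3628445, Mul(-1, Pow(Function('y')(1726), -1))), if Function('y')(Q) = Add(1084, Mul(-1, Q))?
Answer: Rational(2329461691, 642) ≈ 3.6284e+6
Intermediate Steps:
Add(3628445, Mul(-1, Pow(Function('y')(1726), -1))) = Add(3628445, Mul(-1, Pow(Add(1084, Mul(-1, 1726)), -1))) = Add(3628445, Mul(-1, Pow(Add(1084, -1726), -1))) = Add(3628445, Mul(-1, Pow(-642, -1))) = Add(3628445, Mul(-1, Rational(-1, 642))) = Add(3628445, Rational(1, 642)) = Rational(2329461691, 642)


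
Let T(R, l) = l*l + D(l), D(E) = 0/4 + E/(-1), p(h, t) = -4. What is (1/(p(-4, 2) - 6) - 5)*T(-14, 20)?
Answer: -1938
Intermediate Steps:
D(E) = -E (D(E) = 0*(1/4) + E*(-1) = 0 - E = -E)
T(R, l) = l**2 - l (T(R, l) = l*l - l = l**2 - l)
(1/(p(-4, 2) - 6) - 5)*T(-14, 20) = (1/(-4 - 6) - 5)*(20*(-1 + 20)) = (1/(-10) - 5)*(20*19) = (1*(-1/10) - 5)*380 = (-1/10 - 5)*380 = -51/10*380 = -1938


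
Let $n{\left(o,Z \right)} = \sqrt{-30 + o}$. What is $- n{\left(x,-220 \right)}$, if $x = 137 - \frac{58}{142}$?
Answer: $- \frac{4 \sqrt{33583}}{71} \approx -10.324$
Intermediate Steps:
$x = \frac{9698}{71}$ ($x = 137 - 58 \cdot \frac{1}{142} = 137 - \frac{29}{71} = \frac{9698}{71} \approx 136.59$)
$- n{\left(x,-220 \right)} = - \sqrt{-30 + \frac{9698}{71}} = - \sqrt{\frac{7568}{71}} = - \frac{4 \sqrt{33583}}{71}$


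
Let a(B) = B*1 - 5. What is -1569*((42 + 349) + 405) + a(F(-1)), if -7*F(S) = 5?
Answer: -8742508/7 ≈ -1.2489e+6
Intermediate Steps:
F(S) = -5/7 (F(S) = -⅐*5 = -5/7)
a(B) = -5 + B (a(B) = B - 5 = -5 + B)
-1569*((42 + 349) + 405) + a(F(-1)) = -1569*((42 + 349) + 405) + (-5 - 5/7) = -1569*(391 + 405) - 40/7 = -1569*796 - 40/7 = -1248924 - 40/7 = -8742508/7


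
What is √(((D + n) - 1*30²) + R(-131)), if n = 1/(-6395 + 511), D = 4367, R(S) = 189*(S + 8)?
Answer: I*√171203101391/2942 ≈ 140.64*I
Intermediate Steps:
R(S) = 1512 + 189*S (R(S) = 189*(8 + S) = 1512 + 189*S)
n = -1/5884 (n = 1/(-5884) = -1/5884 ≈ -0.00016995)
√(((D + n) - 1*30²) + R(-131)) = √(((4367 - 1/5884) - 1*30²) + (1512 + 189*(-131))) = √((25695427/5884 - 1*900) + (1512 - 24759)) = √((25695427/5884 - 900) - 23247) = √(20399827/5884 - 23247) = √(-116385521/5884) = I*√171203101391/2942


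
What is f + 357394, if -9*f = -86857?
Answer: 3303403/9 ≈ 3.6705e+5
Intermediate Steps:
f = 86857/9 (f = -⅑*(-86857) = 86857/9 ≈ 9650.8)
f + 357394 = 86857/9 + 357394 = 3303403/9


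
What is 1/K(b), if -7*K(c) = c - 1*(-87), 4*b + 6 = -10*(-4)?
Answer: -14/191 ≈ -0.073298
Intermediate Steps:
b = 17/2 (b = -3/2 + (-10*(-4))/4 = -3/2 + (¼)*40 = -3/2 + 10 = 17/2 ≈ 8.5000)
K(c) = -87/7 - c/7 (K(c) = -(c - 1*(-87))/7 = -(c + 87)/7 = -(87 + c)/7 = -87/7 - c/7)
1/K(b) = 1/(-87/7 - ⅐*17/2) = 1/(-87/7 - 17/14) = 1/(-191/14) = -14/191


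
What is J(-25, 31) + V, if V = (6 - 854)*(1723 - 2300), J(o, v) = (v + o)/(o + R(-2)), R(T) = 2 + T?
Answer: 12232394/25 ≈ 4.8930e+5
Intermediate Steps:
J(o, v) = (o + v)/o (J(o, v) = (v + o)/(o + (2 - 2)) = (o + v)/(o + 0) = (o + v)/o)
V = 489296 (V = -848*(-577) = 489296)
J(-25, 31) + V = (-25 + 31)/(-25) + 489296 = -1/25*6 + 489296 = -6/25 + 489296 = 12232394/25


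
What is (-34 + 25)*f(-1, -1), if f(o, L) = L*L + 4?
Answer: -45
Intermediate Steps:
f(o, L) = 4 + L**2 (f(o, L) = L**2 + 4 = 4 + L**2)
(-34 + 25)*f(-1, -1) = (-34 + 25)*(4 + (-1)**2) = -9*(4 + 1) = -9*5 = -45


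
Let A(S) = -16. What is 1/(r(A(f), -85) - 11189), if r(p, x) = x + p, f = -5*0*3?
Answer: -1/11290 ≈ -8.8574e-5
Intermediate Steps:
f = 0 (f = 0*3 = 0)
r(p, x) = p + x
1/(r(A(f), -85) - 11189) = 1/((-16 - 85) - 11189) = 1/(-101 - 11189) = 1/(-11290) = -1/11290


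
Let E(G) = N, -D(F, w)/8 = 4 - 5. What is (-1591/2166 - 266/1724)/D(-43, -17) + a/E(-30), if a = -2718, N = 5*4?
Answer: -634863107/4667730 ≈ -136.01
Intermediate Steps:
D(F, w) = 8 (D(F, w) = -8*(4 - 5) = -8*(-1) = 8)
N = 20
E(G) = 20
(-1591/2166 - 266/1724)/D(-43, -17) + a/E(-30) = (-1591/2166 - 266/1724)/8 - 2718/20 = (-1591*1/2166 - 266*1/1724)*(⅛) - 2718*1/20 = (-1591/2166 - 133/862)*(⅛) - 1359/10 = -414880/466773*⅛ - 1359/10 = -51860/466773 - 1359/10 = -634863107/4667730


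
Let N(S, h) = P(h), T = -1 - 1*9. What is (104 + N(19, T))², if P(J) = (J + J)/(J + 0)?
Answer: 11236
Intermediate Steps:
P(J) = 2 (P(J) = (2*J)/J = 2)
T = -10 (T = -1 - 9 = -10)
N(S, h) = 2
(104 + N(19, T))² = (104 + 2)² = 106² = 11236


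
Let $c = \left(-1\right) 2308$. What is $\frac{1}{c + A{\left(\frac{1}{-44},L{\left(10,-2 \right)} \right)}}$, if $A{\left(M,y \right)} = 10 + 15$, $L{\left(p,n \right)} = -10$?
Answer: $- \frac{1}{2283} \approx -0.00043802$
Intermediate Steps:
$A{\left(M,y \right)} = 25$
$c = -2308$
$\frac{1}{c + A{\left(\frac{1}{-44},L{\left(10,-2 \right)} \right)}} = \frac{1}{-2308 + 25} = \frac{1}{-2283} = - \frac{1}{2283}$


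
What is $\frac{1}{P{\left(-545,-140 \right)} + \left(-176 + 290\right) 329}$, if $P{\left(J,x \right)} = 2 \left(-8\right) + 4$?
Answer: $\frac{1}{37494} \approx 2.6671 \cdot 10^{-5}$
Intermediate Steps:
$P{\left(J,x \right)} = -12$ ($P{\left(J,x \right)} = -16 + 4 = -12$)
$\frac{1}{P{\left(-545,-140 \right)} + \left(-176 + 290\right) 329} = \frac{1}{-12 + \left(-176 + 290\right) 329} = \frac{1}{-12 + 114 \cdot 329} = \frac{1}{-12 + 37506} = \frac{1}{37494}$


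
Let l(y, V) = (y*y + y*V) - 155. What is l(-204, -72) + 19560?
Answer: 75709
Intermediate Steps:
l(y, V) = -155 + y**2 + V*y (l(y, V) = (y**2 + V*y) - 155 = -155 + y**2 + V*y)
l(-204, -72) + 19560 = (-155 + (-204)**2 - 72*(-204)) + 19560 = (-155 + 41616 + 14688) + 19560 = 56149 + 19560 = 75709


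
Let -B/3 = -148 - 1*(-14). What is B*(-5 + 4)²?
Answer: 402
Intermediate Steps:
B = 402 (B = -3*(-148 - 1*(-14)) = -3*(-148 + 14) = -3*(-134) = 402)
B*(-5 + 4)² = 402*(-5 + 4)² = 402*(-1)² = 402*1 = 402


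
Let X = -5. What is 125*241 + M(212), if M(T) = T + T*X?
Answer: 29277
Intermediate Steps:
M(T) = -4*T (M(T) = T + T*(-5) = T - 5*T = -4*T)
125*241 + M(212) = 125*241 - 4*212 = 30125 - 848 = 29277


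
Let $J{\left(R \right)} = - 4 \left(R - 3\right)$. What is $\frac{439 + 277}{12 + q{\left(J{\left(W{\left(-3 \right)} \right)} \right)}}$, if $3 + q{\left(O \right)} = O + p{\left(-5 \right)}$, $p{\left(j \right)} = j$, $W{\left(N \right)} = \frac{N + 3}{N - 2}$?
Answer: $\frac{179}{4} \approx 44.75$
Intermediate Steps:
$W{\left(N \right)} = \frac{3 + N}{-2 + N}$
$J{\left(R \right)} = 12 - 4 R$ ($J{\left(R \right)} = - 4 \left(-3 + R\right) = 12 - 4 R$)
$q{\left(O \right)} = -8 + O$ ($q{\left(O \right)} = -3 + \left(O - 5\right) = -3 + \left(-5 + O\right) = -8 + O$)
$\frac{439 + 277}{12 + q{\left(J{\left(W{\left(-3 \right)} \right)} \right)}} = \frac{439 + 277}{12 - \left(-4 + \frac{4 \left(3 - 3\right)}{-2 - 3}\right)} = \frac{716}{12 - \left(-4 + 4 \frac{1}{-5} \cdot 0\right)} = \frac{716}{12 - \left(-4 + 4 \left(- \frac{1}{5}\right) 0\right)} = \frac{716}{12 + \left(-8 + \left(12 - 0\right)\right)} = \frac{716}{12 + \left(-8 + \left(12 + 0\right)\right)} = \frac{716}{12 + \left(-8 + 12\right)} = \frac{716}{12 + 4} = \frac{716}{16} = 716 \cdot \frac{1}{16} = \frac{179}{4}$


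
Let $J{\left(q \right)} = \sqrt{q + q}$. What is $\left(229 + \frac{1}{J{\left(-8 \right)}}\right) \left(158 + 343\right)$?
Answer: $114729 - \frac{501 i}{4} \approx 1.1473 \cdot 10^{5} - 125.25 i$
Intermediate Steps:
$J{\left(q \right)} = \sqrt{2} \sqrt{q}$ ($J{\left(q \right)} = \sqrt{2 q} = \sqrt{2} \sqrt{q}$)
$\left(229 + \frac{1}{J{\left(-8 \right)}}\right) \left(158 + 343\right) = \left(229 + \frac{1}{\sqrt{2} \sqrt{-8}}\right) \left(158 + 343\right) = \left(229 + \frac{1}{\sqrt{2} \cdot 2 i \sqrt{2}}\right) 501 = \left(229 + \frac{1}{4 i}\right) 501 = \left(229 - \frac{i}{4}\right) 501 = 114729 - \frac{501 i}{4}$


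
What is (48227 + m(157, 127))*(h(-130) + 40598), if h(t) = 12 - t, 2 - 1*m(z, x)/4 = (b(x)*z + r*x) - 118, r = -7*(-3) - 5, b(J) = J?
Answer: -1596070980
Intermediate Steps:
r = 16 (r = 21 - 5 = 16)
m(z, x) = 480 - 64*x - 4*x*z (m(z, x) = 8 - 4*((x*z + 16*x) - 118) = 8 - 4*((16*x + x*z) - 118) = 8 - 4*(-118 + 16*x + x*z) = 8 + (472 - 64*x - 4*x*z) = 480 - 64*x - 4*x*z)
(48227 + m(157, 127))*(h(-130) + 40598) = (48227 + (480 - 64*127 - 4*127*157))*((12 - 1*(-130)) + 40598) = (48227 + (480 - 8128 - 79756))*((12 + 130) + 40598) = (48227 - 87404)*(142 + 40598) = -39177*40740 = -1596070980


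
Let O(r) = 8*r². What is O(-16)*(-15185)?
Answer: -31098880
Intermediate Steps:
O(-16)*(-15185) = (8*(-16)²)*(-15185) = (8*256)*(-15185) = 2048*(-15185) = -31098880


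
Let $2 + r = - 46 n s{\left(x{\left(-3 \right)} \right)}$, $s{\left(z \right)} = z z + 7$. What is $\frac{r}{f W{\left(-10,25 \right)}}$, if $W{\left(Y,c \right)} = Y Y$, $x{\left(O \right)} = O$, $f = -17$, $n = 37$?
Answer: $\frac{801}{50} \approx 16.02$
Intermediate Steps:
$s{\left(z \right)} = 7 + z^{2}$ ($s{\left(z \right)} = z^{2} + 7 = 7 + z^{2}$)
$W{\left(Y,c \right)} = Y^{2}$
$r = -27234$ ($r = -2 + \left(-46\right) 37 \left(7 + \left(-3\right)^{2}\right) = -2 - 1702 \left(7 + 9\right) = -2 - 27232 = -27234$)
$\frac{r}{f W{\left(-10,25 \right)}} = - \frac{27234}{\left(-17\right) \left(-10\right)^{2}} = - \frac{27234}{\left(-17\right) 100} = - \frac{27234}{-1700} = \left(-27234\right) \left(- \frac{1}{1700}\right) = \frac{801}{50}$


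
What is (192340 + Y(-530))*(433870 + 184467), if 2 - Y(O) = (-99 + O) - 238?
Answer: 119468273433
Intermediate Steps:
Y(O) = 339 - O (Y(O) = 2 - ((-99 + O) - 238) = 2 - (-337 + O) = 2 + (337 - O) = 339 - O)
(192340 + Y(-530))*(433870 + 184467) = (192340 + (339 - 1*(-530)))*(433870 + 184467) = (192340 + (339 + 530))*618337 = (192340 + 869)*618337 = 193209*618337 = 119468273433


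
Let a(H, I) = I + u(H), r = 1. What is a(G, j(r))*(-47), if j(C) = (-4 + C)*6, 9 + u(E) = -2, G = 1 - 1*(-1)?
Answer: 1363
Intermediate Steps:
G = 2 (G = 1 + 1 = 2)
u(E) = -11 (u(E) = -9 - 2 = -11)
j(C) = -24 + 6*C
a(H, I) = -11 + I (a(H, I) = I - 11 = -11 + I)
a(G, j(r))*(-47) = (-11 + (-24 + 6*1))*(-47) = (-11 + (-24 + 6))*(-47) = (-11 - 18)*(-47) = -29*(-47) = 1363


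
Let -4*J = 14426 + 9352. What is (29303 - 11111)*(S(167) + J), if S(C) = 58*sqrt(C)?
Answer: -108142344 + 1055136*sqrt(167) ≈ -9.4507e+7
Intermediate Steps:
J = -11889/2 (J = -(14426 + 9352)/4 = -1/4*23778 = -11889/2 ≈ -5944.5)
(29303 - 11111)*(S(167) + J) = (29303 - 11111)*(58*sqrt(167) - 11889/2) = 18192*(-11889/2 + 58*sqrt(167)) = -108142344 + 1055136*sqrt(167)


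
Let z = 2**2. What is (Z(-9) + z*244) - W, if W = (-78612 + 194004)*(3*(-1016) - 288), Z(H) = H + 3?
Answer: 384948682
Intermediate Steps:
z = 4
Z(H) = 3 + H
W = -384947712 (W = 115392*(-3048 - 288) = 115392*(-3336) = -384947712)
(Z(-9) + z*244) - W = ((3 - 9) + 4*244) - 1*(-384947712) = (-6 + 976) + 384947712 = 970 + 384947712 = 384948682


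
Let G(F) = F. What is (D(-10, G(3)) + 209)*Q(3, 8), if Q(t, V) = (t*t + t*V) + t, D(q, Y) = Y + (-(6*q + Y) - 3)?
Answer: 9576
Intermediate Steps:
D(q, Y) = -3 - 6*q (D(q, Y) = Y + (-(Y + 6*q) - 3) = Y + ((-Y - 6*q) - 3) = Y + (-3 - Y - 6*q) = -3 - 6*q)
Q(t, V) = t + t² + V*t (Q(t, V) = (t² + V*t) + t = t + t² + V*t)
(D(-10, G(3)) + 209)*Q(3, 8) = ((-3 - 6*(-10)) + 209)*(3*(1 + 8 + 3)) = ((-3 + 60) + 209)*(3*12) = (57 + 209)*36 = 266*36 = 9576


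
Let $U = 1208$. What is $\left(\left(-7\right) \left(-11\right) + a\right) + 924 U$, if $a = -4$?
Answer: $1116265$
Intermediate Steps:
$\left(\left(-7\right) \left(-11\right) + a\right) + 924 U = \left(\left(-7\right) \left(-11\right) - 4\right) + 924 \cdot 1208 = \left(77 - 4\right) + 1116192 = 73 + 1116192 = 1116265$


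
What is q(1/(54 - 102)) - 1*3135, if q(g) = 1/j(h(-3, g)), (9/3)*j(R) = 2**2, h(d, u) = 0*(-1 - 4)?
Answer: -12537/4 ≈ -3134.3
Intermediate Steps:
h(d, u) = 0 (h(d, u) = 0*(-5) = 0)
j(R) = 4/3 (j(R) = (1/3)*2**2 = (1/3)*4 = 4/3)
q(g) = 3/4 (q(g) = 1/(4/3) = 3/4)
q(1/(54 - 102)) - 1*3135 = 3/4 - 1*3135 = 3/4 - 3135 = -12537/4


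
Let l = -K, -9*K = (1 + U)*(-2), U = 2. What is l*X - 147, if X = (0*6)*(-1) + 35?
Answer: -511/3 ≈ -170.33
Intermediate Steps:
X = 35 (X = 0*(-1) + 35 = 0 + 35 = 35)
K = ⅔ (K = -(1 + 2)*(-2)/9 = -(-2)/3 = -⅑*(-6) = ⅔ ≈ 0.66667)
l = -⅔ (l = -1*⅔ = -⅔ ≈ -0.66667)
l*X - 147 = -⅔*35 - 147 = -70/3 - 147 = -511/3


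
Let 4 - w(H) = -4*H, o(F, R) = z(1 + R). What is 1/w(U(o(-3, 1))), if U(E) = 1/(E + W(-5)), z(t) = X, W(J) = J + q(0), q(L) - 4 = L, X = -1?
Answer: ½ ≈ 0.50000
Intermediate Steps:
q(L) = 4 + L
W(J) = 4 + J (W(J) = J + (4 + 0) = J + 4 = 4 + J)
z(t) = -1
o(F, R) = -1
U(E) = 1/(-1 + E) (U(E) = 1/(E + (4 - 5)) = 1/(E - 1) = 1/(-1 + E))
w(H) = 4 + 4*H (w(H) = 4 - (-4)*H = 4 + 4*H)
1/w(U(o(-3, 1))) = 1/(4 + 4/(-1 - 1)) = 1/(4 + 4/(-2)) = 1/(4 + 4*(-½)) = 1/(4 - 2) = 1/2 = ½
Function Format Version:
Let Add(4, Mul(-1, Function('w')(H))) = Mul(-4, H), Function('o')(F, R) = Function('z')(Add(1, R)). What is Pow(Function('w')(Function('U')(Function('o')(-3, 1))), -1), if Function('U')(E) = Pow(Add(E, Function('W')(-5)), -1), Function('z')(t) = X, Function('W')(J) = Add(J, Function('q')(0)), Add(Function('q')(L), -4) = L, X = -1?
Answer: Rational(1, 2) ≈ 0.50000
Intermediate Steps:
Function('q')(L) = Add(4, L)
Function('W')(J) = Add(4, J) (Function('W')(J) = Add(J, Add(4, 0)) = Add(J, 4) = Add(4, J))
Function('z')(t) = -1
Function('o')(F, R) = -1
Function('U')(E) = Pow(Add(-1, E), -1) (Function('U')(E) = Pow(Add(E, Add(4, -5)), -1) = Pow(Add(E, -1), -1) = Pow(Add(-1, E), -1))
Function('w')(H) = Add(4, Mul(4, H)) (Function('w')(H) = Add(4, Mul(-1, Mul(-4, H))) = Add(4, Mul(4, H)))
Pow(Function('w')(Function('U')(Function('o')(-3, 1))), -1) = Pow(Add(4, Mul(4, Pow(Add(-1, -1), -1))), -1) = Pow(Add(4, Mul(4, Pow(-2, -1))), -1) = Pow(Add(4, Mul(4, Rational(-1, 2))), -1) = Pow(Add(4, -2), -1) = Pow(2, -1) = Rational(1, 2)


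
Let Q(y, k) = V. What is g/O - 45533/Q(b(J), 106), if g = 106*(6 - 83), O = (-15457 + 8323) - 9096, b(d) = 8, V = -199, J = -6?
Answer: 370312414/1614885 ≈ 229.31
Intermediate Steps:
O = -16230 (O = -7134 - 9096 = -16230)
g = -8162 (g = 106*(-77) = -8162)
Q(y, k) = -199
g/O - 45533/Q(b(J), 106) = -8162/(-16230) - 45533/(-199) = -8162*(-1/16230) - 45533*(-1/199) = 4081/8115 + 45533/199 = 370312414/1614885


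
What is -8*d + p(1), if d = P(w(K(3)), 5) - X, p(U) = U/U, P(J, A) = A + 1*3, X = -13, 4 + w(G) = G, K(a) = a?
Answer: -167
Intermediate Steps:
w(G) = -4 + G
P(J, A) = 3 + A (P(J, A) = A + 3 = 3 + A)
p(U) = 1
d = 21 (d = (3 + 5) - 1*(-13) = 8 + 13 = 21)
-8*d + p(1) = -8*21 + 1 = -168 + 1 = -167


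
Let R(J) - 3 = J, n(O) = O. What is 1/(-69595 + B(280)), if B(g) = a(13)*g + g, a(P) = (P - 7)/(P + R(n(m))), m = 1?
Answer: -17/1176675 ≈ -1.4447e-5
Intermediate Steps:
R(J) = 3 + J
a(P) = (-7 + P)/(4 + P) (a(P) = (P - 7)/(P + (3 + 1)) = (-7 + P)/(P + 4) = (-7 + P)/(4 + P))
B(g) = 23*g/17 (B(g) = ((-7 + 13)/(4 + 13))*g + g = (6/17)*g + g = ((1/17)*6)*g + g = 6*g/17 + g = 23*g/17)
1/(-69595 + B(280)) = 1/(-69595 + (23/17)*280) = 1/(-69595 + 6440/17) = 1/(-1176675/17) = -17/1176675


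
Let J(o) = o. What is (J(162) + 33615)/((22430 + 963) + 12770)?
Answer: 33777/36163 ≈ 0.93402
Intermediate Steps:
(J(162) + 33615)/((22430 + 963) + 12770) = (162 + 33615)/((22430 + 963) + 12770) = 33777/(23393 + 12770) = 33777/36163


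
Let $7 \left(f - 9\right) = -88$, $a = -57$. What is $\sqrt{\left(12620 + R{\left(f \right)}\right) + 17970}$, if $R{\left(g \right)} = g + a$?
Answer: $\frac{\sqrt{1495942}}{7} \approx 174.73$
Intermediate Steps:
$f = - \frac{25}{7}$ ($f = 9 + \frac{1}{7} \left(-88\right) = 9 - \frac{88}{7} = - \frac{25}{7} \approx -3.5714$)
$R{\left(g \right)} = -57 + g$ ($R{\left(g \right)} = g - 57 = -57 + g$)
$\sqrt{\left(12620 + R{\left(f \right)}\right) + 17970} = \sqrt{\left(12620 - \frac{424}{7}\right) + 17970} = \sqrt{\frac{87916}{7} + 17970} = \sqrt{\frac{213706}{7}} = \frac{\sqrt{1495942}}{7}$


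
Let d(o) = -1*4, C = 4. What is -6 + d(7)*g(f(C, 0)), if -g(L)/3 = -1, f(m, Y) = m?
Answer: -18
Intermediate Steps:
g(L) = 3 (g(L) = -3*(-1) = 3)
d(o) = -4
-6 + d(7)*g(f(C, 0)) = -6 - 4*3 = -6 - 12 = -18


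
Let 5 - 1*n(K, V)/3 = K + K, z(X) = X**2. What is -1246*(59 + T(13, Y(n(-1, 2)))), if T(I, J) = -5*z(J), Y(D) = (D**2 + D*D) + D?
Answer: 5079924556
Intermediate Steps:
n(K, V) = 15 - 6*K (n(K, V) = 15 - 3*(K + K) = 15 - 6*K)
Y(D) = D + 2*D**2 (Y(D) = (D**2 + D**2) + D = 2*D**2 + D = D + 2*D**2)
T(I, J) = -5*J**2
-1246*(59 + T(13, Y(n(-1, 2)))) = -1246*(59 - 5*(1 + 2*(15 - 6*(-1)))**2*(15 - 6*(-1))**2) = -1246*(59 - 5*(1 + 2*(15 + 6))**2*(15 + 6)**2) = -1246*(59 - 5*441*(1 + 2*21)**2) = -1246*(59 - 5*441*(1 + 42)**2) = -1246*(59 - 5*(21*43)**2) = -1246*(59 - 5*903**2) = -1246*(59 - 5*815409) = -1246*(59 - 4077045) = -1246*(-4076986) = 5079924556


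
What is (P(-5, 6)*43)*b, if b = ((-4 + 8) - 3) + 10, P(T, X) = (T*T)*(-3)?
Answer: -35475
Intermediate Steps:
P(T, X) = -3*T**2 (P(T, X) = T**2*(-3) = -3*T**2)
b = 11 (b = (4 - 3) + 10 = 1 + 10 = 11)
(P(-5, 6)*43)*b = (-3*(-5)**2*43)*11 = (-3*25*43)*11 = -75*43*11 = -3225*11 = -35475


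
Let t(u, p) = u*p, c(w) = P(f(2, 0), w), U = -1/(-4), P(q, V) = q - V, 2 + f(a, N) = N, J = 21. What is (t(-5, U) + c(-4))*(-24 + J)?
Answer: -9/4 ≈ -2.2500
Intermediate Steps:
f(a, N) = -2 + N
U = 1/4 (U = -1*(-1/4) = 1/4 ≈ 0.25000)
c(w) = -2 - w (c(w) = (-2 + 0) - w = -2 - w)
t(u, p) = p*u
(t(-5, U) + c(-4))*(-24 + J) = ((1/4)*(-5) + (-2 - 1*(-4)))*(-24 + 21) = (-5/4 + (-2 + 4))*(-3) = (-5/4 + 2)*(-3) = (3/4)*(-3) = -9/4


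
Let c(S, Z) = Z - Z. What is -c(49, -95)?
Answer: 0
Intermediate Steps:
c(S, Z) = 0
-c(49, -95) = -1*0 = 0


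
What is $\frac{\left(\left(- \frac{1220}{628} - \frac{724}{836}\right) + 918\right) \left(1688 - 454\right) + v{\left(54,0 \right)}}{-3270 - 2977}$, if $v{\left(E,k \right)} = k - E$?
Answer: $- \frac{37055460346}{204982811} \approx -180.77$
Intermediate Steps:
$\frac{\left(\left(- \frac{1220}{628} - \frac{724}{836}\right) + 918\right) \left(1688 - 454\right) + v{\left(54,0 \right)}}{-3270 - 2977} = \frac{\left(\left(- \frac{1220}{628} - \frac{724}{836}\right) + 918\right) \left(1688 - 454\right) + \left(0 - 54\right)}{-3270 - 2977} = \frac{\left(\left(\left(-1220\right) \frac{1}{628} - \frac{181}{209}\right) + 918\right) 1234 + \left(0 - 54\right)}{-6247} = \left(\left(\left(- \frac{305}{157} - \frac{181}{209}\right) + 918\right) 1234 - 54\right) \left(- \frac{1}{6247}\right) = \left(\left(- \frac{92162}{32813} + 918\right) 1234 - 54\right) \left(- \frac{1}{6247}\right) = \left(\frac{30030172}{32813} \cdot 1234 - 54\right) \left(- \frac{1}{6247}\right) = \left(\frac{37057232248}{32813} - 54\right) \left(- \frac{1}{6247}\right) = \frac{37055460346}{32813} \left(- \frac{1}{6247}\right) = - \frac{37055460346}{204982811}$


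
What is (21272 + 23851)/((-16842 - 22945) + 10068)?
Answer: -45123/29719 ≈ -1.5183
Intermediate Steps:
(21272 + 23851)/((-16842 - 22945) + 10068) = 45123/(-39787 + 10068) = 45123/(-29719) = 45123*(-1/29719) = -45123/29719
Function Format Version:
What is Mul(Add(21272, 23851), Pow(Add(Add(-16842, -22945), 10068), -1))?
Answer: Rational(-45123, 29719) ≈ -1.5183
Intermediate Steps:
Mul(Add(21272, 23851), Pow(Add(Add(-16842, -22945), 10068), -1)) = Mul(45123, Pow(Add(-39787, 10068), -1)) = Mul(45123, Pow(-29719, -1)) = Mul(45123, Rational(-1, 29719)) = Rational(-45123, 29719)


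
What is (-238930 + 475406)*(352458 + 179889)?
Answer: 125887289172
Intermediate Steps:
(-238930 + 475406)*(352458 + 179889) = 236476*532347 = 125887289172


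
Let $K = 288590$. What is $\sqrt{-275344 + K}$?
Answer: $\sqrt{13246} \approx 115.09$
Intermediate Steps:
$\sqrt{-275344 + K} = \sqrt{-275344 + 288590} = \sqrt{13246}$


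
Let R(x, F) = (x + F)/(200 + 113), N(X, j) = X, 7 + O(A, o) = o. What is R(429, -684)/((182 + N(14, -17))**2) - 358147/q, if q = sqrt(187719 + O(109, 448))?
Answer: -255/12024208 - 358147*sqrt(15)/1680 ≈ -825.65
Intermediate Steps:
O(A, o) = -7 + o
R(x, F) = F/313 + x/313 (R(x, F) = (F + x)/313 = (F + x)*(1/313) = F/313 + x/313)
q = 112*sqrt(15) (q = sqrt(187719 + (-7 + 448)) = sqrt(187719 + 441) = sqrt(188160) = 112*sqrt(15) ≈ 433.77)
R(429, -684)/((182 + N(14, -17))**2) - 358147/q = ((1/313)*(-684) + (1/313)*429)/((182 + 14)**2) - 358147*sqrt(15)/1680 = (-684/313 + 429/313)/(196**2) - 358147*sqrt(15)/1680 = -255/313/38416 - 358147*sqrt(15)/1680 = -255/313*1/38416 - 358147*sqrt(15)/1680 = -255/12024208 - 358147*sqrt(15)/1680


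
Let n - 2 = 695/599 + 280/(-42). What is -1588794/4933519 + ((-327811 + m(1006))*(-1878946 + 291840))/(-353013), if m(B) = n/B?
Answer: -5844022995093982755059/3965272694815941 ≈ -1.4738e+6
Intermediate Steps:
n = -6301/1797 (n = 2 + (695/599 + 280/(-42)) = 2 + (695*(1/599) + 280*(-1/42)) = 2 + (695/599 - 20/3) = 2 - 9895/1797 = -6301/1797 ≈ -3.5064)
m(B) = -6301/(1797*B)
-1588794/4933519 + ((-327811 + m(1006))*(-1878946 + 291840))/(-353013) = -1588794/4933519 + ((-327811 - 6301/1797/1006)*(-1878946 + 291840))/(-353013) = -1588794*1/4933519 + ((-327811 - 6301/1797*1/1006)*(-1587106))*(-1/353013) = -4002/12427 + ((-327811 - 6301/1807782)*(-1587106))*(-1/353013) = -4002/12427 - 592610831503/1807782*(-1587106)*(-1/353013) = -4002/12427 + (470268103171700159/903891)*(-1/353013) = -4002/12427 - 470268103171700159/319085273583 = -5844022995093982755059/3965272694815941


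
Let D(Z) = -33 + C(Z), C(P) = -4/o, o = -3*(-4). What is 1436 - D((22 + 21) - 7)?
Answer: 4408/3 ≈ 1469.3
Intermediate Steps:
o = 12
C(P) = -⅓ (C(P) = -4/12 = -4*1/12 = -⅓)
D(Z) = -100/3 (D(Z) = -33 - ⅓ = -100/3)
1436 - D((22 + 21) - 7) = 1436 - 1*(-100/3) = 1436 + 100/3 = 4408/3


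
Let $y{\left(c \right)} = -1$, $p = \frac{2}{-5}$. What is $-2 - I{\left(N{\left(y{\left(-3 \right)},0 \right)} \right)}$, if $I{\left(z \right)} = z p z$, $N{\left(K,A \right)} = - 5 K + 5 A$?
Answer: $8$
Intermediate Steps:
$p = - \frac{2}{5}$ ($p = 2 \left(- \frac{1}{5}\right) = - \frac{2}{5} \approx -0.4$)
$I{\left(z \right)} = - \frac{2 z^{2}}{5}$ ($I{\left(z \right)} = z \left(- \frac{2}{5}\right) z = - \frac{2 z}{5} z = - \frac{2 z^{2}}{5}$)
$-2 - I{\left(N{\left(y{\left(-3 \right)},0 \right)} \right)} = -2 - - \frac{2 \left(\left(-5\right) \left(-1\right) + 5 \cdot 0\right)^{2}}{5} = -2 - - \frac{2 \left(5 + 0\right)^{2}}{5} = -2 - - \frac{2 \cdot 5^{2}}{5} = -2 - \left(- \frac{2}{5}\right) 25 = -2 - -10 = -2 + 10 = 8$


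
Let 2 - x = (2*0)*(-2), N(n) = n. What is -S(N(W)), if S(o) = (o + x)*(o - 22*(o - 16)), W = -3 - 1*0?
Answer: 415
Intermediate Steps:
W = -3 (W = -3 + 0 = -3)
x = 2 (x = 2 - 2*0*(-2) = 2 - 0*(-2) = 2 - 1*0 = 2 + 0 = 2)
S(o) = (2 + o)*(352 - 21*o) (S(o) = (o + 2)*(o - 22*(o - 16)) = (2 + o)*(o - 22*(-16 + o)) = (2 + o)*(o + (352 - 22*o)) = (2 + o)*(352 - 21*o))
-S(N(W)) = -(704 - 21*(-3)² + 310*(-3)) = -(704 - 21*9 - 930) = -(704 - 189 - 930) = -1*(-415) = 415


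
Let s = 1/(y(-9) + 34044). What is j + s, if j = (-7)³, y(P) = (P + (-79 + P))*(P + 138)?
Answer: -7385132/21531 ≈ -343.00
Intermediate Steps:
y(P) = (-79 + 2*P)*(138 + P)
s = 1/21531 (s = 1/((-10902 + 2*(-9)² + 197*(-9)) + 34044) = 1/((-10902 + 2*81 - 1773) + 34044) = 1/((-10902 + 162 - 1773) + 34044) = 1/(-12513 + 34044) = 1/21531 ≈ 4.6445e-5)
j = -343
j + s = -343 + 1/21531 = -7385132/21531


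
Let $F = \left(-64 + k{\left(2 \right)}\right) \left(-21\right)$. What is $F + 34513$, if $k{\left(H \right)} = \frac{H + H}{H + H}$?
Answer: $35836$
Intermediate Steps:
$k{\left(H \right)} = 1$ ($k{\left(H \right)} = \frac{2 H}{2 H} = 2 H \frac{1}{2 H} = 1$)
$F = 1323$ ($F = \left(-64 + 1\right) \left(-21\right) = \left(-63\right) \left(-21\right) = 1323$)
$F + 34513 = 1323 + 34513 = 35836$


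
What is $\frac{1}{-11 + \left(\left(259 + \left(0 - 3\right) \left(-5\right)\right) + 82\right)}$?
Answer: $\frac{1}{345} \approx 0.0028986$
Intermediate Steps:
$\frac{1}{-11 + \left(\left(259 + \left(0 - 3\right) \left(-5\right)\right) + 82\right)} = \frac{1}{-11 + \left(\left(259 - -15\right) + 82\right)} = \frac{1}{-11 + \left(\left(259 + 15\right) + 82\right)} = \frac{1}{-11 + \left(274 + 82\right)} = \frac{1}{-11 + 356} = \frac{1}{345}$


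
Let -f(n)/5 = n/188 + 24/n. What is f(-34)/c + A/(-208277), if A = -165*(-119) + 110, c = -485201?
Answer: -15310785047055/161487821465846 ≈ -0.094811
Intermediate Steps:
f(n) = -120/n - 5*n/188 (f(n) = -5*(n/188 + 24/n) = -5*(24/n + n/188) = -120/n - 5*n/188)
A = 19745 (A = 19635 + 110 = 19745)
f(-34)/c + A/(-208277) = (-120/(-34) - 5/188*(-34))/(-485201) + 19745/(-208277) = (-120*(-1/34) + 85/94)*(-1/485201) + 19745*(-1/208277) = (60/17 + 85/94)*(-1/485201) - 19745/208277 = (7085/1598)*(-1/485201) - 19745/208277 = -7085/775351198 - 19745/208277 = -15310785047055/161487821465846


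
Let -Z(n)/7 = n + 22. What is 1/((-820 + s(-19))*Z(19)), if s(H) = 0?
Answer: 1/235340 ≈ 4.2492e-6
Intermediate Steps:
Z(n) = -154 - 7*n (Z(n) = -7*(n + 22) = -7*(22 + n) = -154 - 7*n)
1/((-820 + s(-19))*Z(19)) = 1/((-820 + 0)*(-154 - 7*19)) = 1/((-820)*(-154 - 133)) = -1/820/(-287) = -1/820*(-1/287) = 1/235340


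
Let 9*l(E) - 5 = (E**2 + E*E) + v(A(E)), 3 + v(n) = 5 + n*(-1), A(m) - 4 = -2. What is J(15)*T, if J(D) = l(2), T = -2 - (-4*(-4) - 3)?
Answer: -65/3 ≈ -21.667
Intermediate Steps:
A(m) = 2 (A(m) = 4 - 2 = 2)
v(n) = 2 - n (v(n) = -3 + (5 + n*(-1)) = -3 + (5 - n) = 2 - n)
l(E) = 5/9 + 2*E**2/9 (l(E) = 5/9 + ((E**2 + E*E) + (2 - 1*2))/9 = 5/9 + ((E**2 + E**2) + (2 - 2))/9 = 5/9 + (2*E**2 + 0)/9 = 5/9 + (2*E**2)/9 = 5/9 + 2*E**2/9)
T = -15 (T = -2 - (16 - 3) = -2 - 1*13 = -2 - 13 = -15)
J(D) = 13/9 (J(D) = 5/9 + (2/9)*2**2 = 5/9 + (2/9)*4 = 5/9 + 8/9 = 13/9)
J(15)*T = (13/9)*(-15) = -65/3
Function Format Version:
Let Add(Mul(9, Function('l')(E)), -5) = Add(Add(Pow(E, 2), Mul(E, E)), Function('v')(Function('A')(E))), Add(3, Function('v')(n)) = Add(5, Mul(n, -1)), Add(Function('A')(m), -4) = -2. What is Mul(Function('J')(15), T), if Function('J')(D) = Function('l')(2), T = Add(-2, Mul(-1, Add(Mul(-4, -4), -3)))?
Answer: Rational(-65, 3) ≈ -21.667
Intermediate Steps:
Function('A')(m) = 2 (Function('A')(m) = Add(4, -2) = 2)
Function('v')(n) = Add(2, Mul(-1, n)) (Function('v')(n) = Add(-3, Add(5, Mul(n, -1))) = Add(-3, Add(5, Mul(-1, n))) = Add(2, Mul(-1, n)))
Function('l')(E) = Add(Rational(5, 9), Mul(Rational(2, 9), Pow(E, 2))) (Function('l')(E) = Add(Rational(5, 9), Mul(Rational(1, 9), Add(Add(Pow(E, 2), Mul(E, E)), Add(2, Mul(-1, 2))))) = Add(Rational(5, 9), Mul(Rational(1, 9), Add(Add(Pow(E, 2), Pow(E, 2)), Add(2, -2)))) = Add(Rational(5, 9), Mul(Rational(1, 9), Add(Mul(2, Pow(E, 2)), 0))) = Add(Rational(5, 9), Mul(Rational(1, 9), Mul(2, Pow(E, 2)))) = Add(Rational(5, 9), Mul(Rational(2, 9), Pow(E, 2))))
T = -15 (T = Add(-2, Mul(-1, Add(16, -3))) = Add(-2, Mul(-1, 13)) = Add(-2, -13) = -15)
Function('J')(D) = Rational(13, 9) (Function('J')(D) = Add(Rational(5, 9), Mul(Rational(2, 9), Pow(2, 2))) = Add(Rational(5, 9), Mul(Rational(2, 9), 4)) = Add(Rational(5, 9), Rational(8, 9)) = Rational(13, 9))
Mul(Function('J')(15), T) = Mul(Rational(13, 9), -15) = Rational(-65, 3)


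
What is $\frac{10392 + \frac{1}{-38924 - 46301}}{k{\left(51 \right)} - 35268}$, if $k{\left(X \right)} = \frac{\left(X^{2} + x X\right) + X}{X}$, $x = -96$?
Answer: $- \frac{885658199}{3009465200} \approx -0.29429$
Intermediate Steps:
$k{\left(X \right)} = \frac{X^{2} - 95 X}{X}$ ($k{\left(X \right)} = \frac{\left(X^{2} - 96 X\right) + X}{X} = \frac{X^{2} - 95 X}{X}$)
$\frac{10392 + \frac{1}{-38924 - 46301}}{k{\left(51 \right)} - 35268} = \frac{10392 + \frac{1}{-38924 - 46301}}{\left(-95 + 51\right) - 35268} = \frac{10392 + \frac{1}{-85225}}{-44 - 35268} = \frac{10392 - \frac{1}{85225}}{-35312} = \frac{885658199}{85225} \left(- \frac{1}{35312}\right) = - \frac{885658199}{3009465200}$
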